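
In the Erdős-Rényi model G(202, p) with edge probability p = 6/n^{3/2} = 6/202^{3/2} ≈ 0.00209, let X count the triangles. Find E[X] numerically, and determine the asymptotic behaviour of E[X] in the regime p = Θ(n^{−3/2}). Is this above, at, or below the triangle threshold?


Number of potential triangles: C(202, 3) = 1353400.
Each occurs with probability p³ ≈ (0.00209)³ ≈ 9.12794e-09.
By linearity: E[X] = C(202, 3)·p³ ≈ 1353400 · 9.12794e-09 ≈ 0.012.
Since α = 3/2 > 1, p = c/n^{3/2} = o(1/n) is below the triangle threshold p ~ 1/n. Asymptotically E[X] ~ (c³/6)·n^{3(1−α)} = (6³/6)·n^{-1.5} → 0, so by Markov's inequality G has no triangles w.h.p.

E[X] ≈ 0.012; in regime p = Θ(1/n^{3/2}) E[X] tends to 0 (below the triangle threshold p ~ 1/n).


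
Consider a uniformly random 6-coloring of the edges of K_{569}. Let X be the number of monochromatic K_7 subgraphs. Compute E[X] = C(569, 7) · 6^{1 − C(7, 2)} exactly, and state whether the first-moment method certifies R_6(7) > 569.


E[X] = C(569, 7) · 6^{1 − 21} = 3692032389858348 · 6^{−20} = 3692032389858348/3656158440062976.
As a reduced fraction: E[X] = 34185485091281/33853318889472 ≈ 1.0098.
Is E[X] < 1? NO.
Since E[X] ≥ 1, the first-moment bound is inconclusive at n = 569; it does NOT by itself certify R_6(7) > 569.

E[X] = 34185485091281/33853318889472 ≈ 1.0098; E[X] ≥ 1; first-moment method inconclusive here.


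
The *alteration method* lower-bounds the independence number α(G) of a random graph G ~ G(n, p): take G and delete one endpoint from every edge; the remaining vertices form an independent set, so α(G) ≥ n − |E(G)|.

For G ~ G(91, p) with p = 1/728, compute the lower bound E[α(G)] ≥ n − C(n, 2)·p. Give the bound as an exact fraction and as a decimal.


E[|E(G)|] = C(91, 2)·p = 4095 · (1/728) = 45/8.
E[α(G)] ≥ n − E[|E(G)|] = 91 − 45/8 = 683/8.
Numerically: ≈ 85.375.
(This is only a lower bound; the true E[α(G)] may be larger.)

E[α(G)] ≥ 683/8 ≈ 85.375.


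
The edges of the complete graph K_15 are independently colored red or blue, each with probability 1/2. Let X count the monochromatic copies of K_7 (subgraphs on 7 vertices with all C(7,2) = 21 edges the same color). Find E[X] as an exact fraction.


Let X = Σ_S X_S over the C(15, 7) = 6435 subsets S of size 7, where X_S = 1 if the K_7 on S is monochromatic.
For a fixed S, the K_7 on S has C(7, 2) = 21 edges. P[all 21 edges red] = (1/2)^21, and likewise for blue, so P[monochromatic] = 2·(1/2)^21 = 2^{1 − 21} = 1/1048576.
By linearity of expectation: E[X] = C(15, 7) · 2^{1 − 21} = 6435 · 1/1048576 = 6435/1048576.
Numerically: E[X] ≈ 0.0061.

E[X] = C(15,7)·2^(1−C(7,2)) = 6435/1048576 ≈ 0.0061.


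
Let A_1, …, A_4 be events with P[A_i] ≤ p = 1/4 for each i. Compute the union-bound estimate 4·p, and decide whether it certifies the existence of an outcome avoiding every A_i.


Union bound: P[∪_{i=1}^{4} A_i] ≤ Σ_i P[A_i] ≤ 4·p = 4·(1/4) = 1.
Numerically: 1 ≈ 1.0000.
Is 1 < 1? NO.
Since the bound 1 is ≥ 1, the union bound is uninformative here; it does NOT by itself certify existence.

4·p = 1 ≈ 1.0000; existence NOT certified by the union bound.


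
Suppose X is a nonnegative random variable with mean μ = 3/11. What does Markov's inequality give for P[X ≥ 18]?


μ = E[X] = 3/11, a = 18.
Markov: P[X ≥ 18] ≤ μ/a = (3/11)/18 = 1/66.
Numerically: ≈ 0.01515.
(Since a = 18 > μ = 0.27273, the bound 1/66 is < 1 and informative.)

P[X ≥ 18] ≤ 1/66 ≈ 0.01515.


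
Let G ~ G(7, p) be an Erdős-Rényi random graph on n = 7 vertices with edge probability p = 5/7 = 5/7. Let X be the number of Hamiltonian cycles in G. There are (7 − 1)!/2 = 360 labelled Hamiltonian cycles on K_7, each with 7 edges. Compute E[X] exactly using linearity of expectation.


K_7 has (7 − 1)!/2 = 360 labelled Hamiltonian cycles.
For each such Hamiltonian cycle H, let X_H = 1 if all 7 edges of H are present in G. Then P[X_H = 1] = p^{7} = (5/7)^{7} = 78125/823543.
By linearity of expectation: E[X] = Σ_H E[X_H] = 360 · p^{7} = 360 · 78125/823543 = 28125000/823543.
Numerically: E[X] ≈ 34.151.

E[X] = 360 · (5/7)^{7} = 28125000/823543 ≈ 34.151.


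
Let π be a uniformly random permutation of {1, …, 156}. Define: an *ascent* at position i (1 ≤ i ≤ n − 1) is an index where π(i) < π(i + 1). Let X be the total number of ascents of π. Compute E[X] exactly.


Write X = Σ X_I over i = 1, …, 155, with X_I the indicator of one ascent.
There are 155 indicators.
For each fixed i, the pair (π(i), π(i+1)) is a uniformly random ordered pair of distinct values from {1, …, 156}; by symmetry P[π(i) < π(i+1)] = 1/2.
By linearity: E[X] = 155 · (1/2) = (156 − 1) · (1/2) = 155/2 ≈ 77.50000.

E[X] = 155/2 = 77.50000.


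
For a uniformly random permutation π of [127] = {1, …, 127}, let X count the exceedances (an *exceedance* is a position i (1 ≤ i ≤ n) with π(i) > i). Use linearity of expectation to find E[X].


Write X = Σ_{i=1}^{127} X_i, where X_i = 1_{π(i) > i}.
For each fixed i, π(i) is uniform over {1, …, 127} (marginal of a uniform permutation), so P[π(i) > i] = (n − i)/n. Summing: Σ_{i=1}^{127} (n − i)/n = (0 + 1 + … + 126)/127 = 127(127 − 1)/(2·127) = (127 − 1)/2.
Hence E[X] = Σ_{i=1}^{127} (127 − i)/127 = 63 ≈ 63.000000.

E[X] = 63 = 63.000000.


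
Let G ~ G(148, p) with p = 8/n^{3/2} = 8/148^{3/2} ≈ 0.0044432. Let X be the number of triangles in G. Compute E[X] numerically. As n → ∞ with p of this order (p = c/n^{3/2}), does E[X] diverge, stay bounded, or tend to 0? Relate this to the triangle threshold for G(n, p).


Number of potential triangles: C(148, 3) = 529396.
Each occurs with probability p³ ≈ (0.0044432)³ ≈ 8.7718711e-08.
By linearity: E[X] = C(148, 3)·p³ ≈ 529396 · 8.7718711e-08 ≈ 0.04644.
Since α = 3/2 > 1, p = c/n^{3/2} = o(1/n) is below the triangle threshold p ~ 1/n. Asymptotically E[X] ~ (c³/6)·n^{3(1−α)} = (8³/6)·n^{-1.5} → 0, so by Markov's inequality G has no triangles w.h.p.

E[X] ≈ 0.04644; in regime p = Θ(1/n^{3/2}) E[X] tends to 0 (below the triangle threshold p ~ 1/n).


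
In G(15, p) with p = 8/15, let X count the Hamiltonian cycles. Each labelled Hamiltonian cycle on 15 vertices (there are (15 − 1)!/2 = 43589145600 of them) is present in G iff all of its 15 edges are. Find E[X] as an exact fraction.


K_15 has (15 − 1)!/2 = 43589145600 labelled Hamiltonian cycles.
For each such Hamiltonian cycle H, let X_H = 1 if all 15 edges of H are present in G. Then P[X_H = 1] = p^{15} = (8/15)^{15} = 35184372088832/437893890380859375.
Summing the indicators: E[X] = Σ_H E[X_H] = 43589145600 · p^{15} = 43589145600 · 35184372088832/437893890380859375 = 252453780711880523776/72081298828125.
Numerically: E[X] ≈ 3.5023e+06.

E[X] = 43589145600 · (8/15)^{15} = 252453780711880523776/72081298828125 ≈ 3.5023e+06.


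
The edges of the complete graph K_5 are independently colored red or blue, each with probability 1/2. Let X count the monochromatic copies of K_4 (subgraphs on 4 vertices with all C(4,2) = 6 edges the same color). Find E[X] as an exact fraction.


Let X = Σ_S X_S over the C(5, 4) = 5 subsets S of size 4, where X_S = 1 if the K_4 on S is monochromatic.
For a fixed S, the K_4 on S has C(4, 2) = 6 edges. P[all 6 edges red] = (1/2)^6, and likewise for blue, so P[monochromatic] = 2·(1/2)^6 = 2^{1 − 6} = 1/32.
Summing: E[X] = C(5, 4) · 2^{1 − 6} = 5 · 1/32 = 5/32.
Numerically: E[X] ≈ 0.1562.

E[X] = C(5,4)·2^(1−C(4,2)) = 5/32 ≈ 0.1562.


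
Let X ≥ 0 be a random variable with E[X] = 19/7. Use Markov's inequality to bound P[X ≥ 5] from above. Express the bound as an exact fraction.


μ = E[X] = 19/7, a = 5.
Markov: P[X ≥ 5] ≤ μ/a = (19/7)/5 = 19/35.
Numerically: ≈ 0.5429.
(Since a = 5 > μ = 2.7143, the bound 19/35 is < 1 and informative.)

P[X ≥ 5] ≤ 19/35 ≈ 0.5429.


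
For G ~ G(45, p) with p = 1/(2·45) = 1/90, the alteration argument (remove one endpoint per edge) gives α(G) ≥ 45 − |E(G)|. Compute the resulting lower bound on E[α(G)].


E[|E(G)|] = C(45, 2)·p = 990 · (1/90) = 11.
E[α(G)] ≥ n − E[|E(G)|] = 45 − 11 = 34.
Numerically: ≈ 34.000000.
(This is only a lower bound; the true E[α(G)] may be larger.)

E[α(G)] ≥ 34 ≈ 34.000000.


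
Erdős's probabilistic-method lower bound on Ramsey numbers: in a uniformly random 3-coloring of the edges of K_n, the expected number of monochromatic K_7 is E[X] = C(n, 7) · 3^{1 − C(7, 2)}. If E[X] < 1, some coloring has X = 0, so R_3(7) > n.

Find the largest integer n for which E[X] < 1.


We need C(n, 7) · 3^{1 − 21} < 1, i.e. C(n, 7) < 3^{21 − 1} = 3486784401.
Check values of n near the boundary:
  n = 76: C(76, 7) = 2186189400; 2186189400 < 3486784401? YES
  n = 77: C(77, 7) = 2404808340; 2404808340 < 3486784401? YES
  n = 78: C(78, 7) = 2641902120; 2641902120 < 3486784401? YES
  n = 79: C(79, 7) = 2898753715; 2898753715 < 3486784401? YES
  n = 80: C(80, 7) = 3176716400; 3176716400 < 3486784401? YES
  n = 81: C(81, 7) = 3477216600; 3477216600 < 3486784401? YES
  n = 82: C(82, 7) = 3801756816; 3801756816 < 3486784401? NO
  n = 83: C(83, 7) = 4151918628; 4151918628 < 3486784401? NO
The largest n with C(n, 7) < 3486784401 is n = 81 (where E[X] = 42928600/43046721 ≈ 0.997). Hence R_3(7) > 81, i.e. R_3(7) ≥ 82.

Largest n = 81; hence R_3(7) > 81.


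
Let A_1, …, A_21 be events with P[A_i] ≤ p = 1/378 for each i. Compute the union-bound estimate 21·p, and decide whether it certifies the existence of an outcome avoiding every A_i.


Union bound: P[∪_{i=1}^{21} A_i] ≤ Σ_i P[A_i] ≤ 21·p = 21·(1/378) = 1/18.
Numerically: 1/18 ≈ 0.0555556.
Is 1/18 < 1? YES.
Since P[∪ A_i] ≤ 1/18 < 1, the complement has P[∩ A_i^c] ≥ 1 − 1/18 = 17/18 > 0, so some outcome avoids every A_i.

21·p = 1/18 ≈ 0.0555556; existence CERTIFIED by the union bound.


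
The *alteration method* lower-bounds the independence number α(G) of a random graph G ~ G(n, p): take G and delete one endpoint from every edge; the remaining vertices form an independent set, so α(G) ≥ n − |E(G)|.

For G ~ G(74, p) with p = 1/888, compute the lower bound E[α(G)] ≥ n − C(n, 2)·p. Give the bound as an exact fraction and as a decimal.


E[|E(G)|] = C(74, 2)·p = 2701 · (1/888) = 73/24.
E[α(G)] ≥ n − E[|E(G)|] = 74 − 73/24 = 1703/24.
Numerically: ≈ 70.9583.
(This is only a lower bound; the true E[α(G)] may be larger.)

E[α(G)] ≥ 1703/24 ≈ 70.9583.


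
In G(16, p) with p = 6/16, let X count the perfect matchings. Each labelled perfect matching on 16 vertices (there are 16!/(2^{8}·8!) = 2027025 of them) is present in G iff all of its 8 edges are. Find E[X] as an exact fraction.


K_16 has 16!/(2^{8}·8!) = 2027025 labelled perfect matchings.
For each such perfect matching H, let X_H = 1 if all 8 edges of H are present in G. Then P[X_H = 1] = p^{8} = (3/8)^{8} = 6561/16777216.
By linearity of expectation: E[X] = Σ_H E[X_H] = 2027025 · p^{8} = 2027025 · 6561/16777216 = 13299311025/16777216.
Numerically: E[X] ≈ 792.701.

E[X] = 2027025 · (3/8)^{8} = 13299311025/16777216 ≈ 792.701.


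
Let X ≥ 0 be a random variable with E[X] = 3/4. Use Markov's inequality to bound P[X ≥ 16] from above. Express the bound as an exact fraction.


μ = E[X] = 3/4, a = 16.
Markov: P[X ≥ 16] ≤ μ/a = (3/4)/16 = 3/64.
Numerically: ≈ 0.0469.
(Since a = 16 > μ = 0.7500, the bound 3/64 is < 1 and informative.)

P[X ≥ 16] ≤ 3/64 ≈ 0.0469.


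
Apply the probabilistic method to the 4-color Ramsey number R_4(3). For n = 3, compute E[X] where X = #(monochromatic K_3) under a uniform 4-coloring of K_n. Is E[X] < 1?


E[X] = C(3, 3) · 4^{1 − 3} = 1 · 4^{−2} = 1/16.
As a reduced fraction: E[X] = 1/16 ≈ 0.06250.
Is E[X] < 1? YES.
Since E[X] < 1, there exists a 4-coloring of K_{3} with no monochromatic K_3; hence R_4(3) > 3.

E[X] = 1/16 ≈ 0.06250; E[X] < 1, so R_4(3) > 3.


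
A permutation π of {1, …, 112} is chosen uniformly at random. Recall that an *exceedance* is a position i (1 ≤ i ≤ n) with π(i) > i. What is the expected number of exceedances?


Write X = Σ_{i=1}^{112} X_i, where X_i = 1_{π(i) > i}.
For each fixed i, π(i) is uniform over {1, …, 112} (marginal of a uniform permutation), so P[π(i) > i] = (n − i)/n. Summing: Σ_{i=1}^{112} (n − i)/n = (0 + 1 + … + 111)/112 = 112(112 − 1)/(2·112) = (112 − 1)/2.
Hence E[X] = Σ_{i=1}^{112} (112 − i)/112 = 111/2 ≈ 55.50000.

E[X] = 111/2 = 55.50000.


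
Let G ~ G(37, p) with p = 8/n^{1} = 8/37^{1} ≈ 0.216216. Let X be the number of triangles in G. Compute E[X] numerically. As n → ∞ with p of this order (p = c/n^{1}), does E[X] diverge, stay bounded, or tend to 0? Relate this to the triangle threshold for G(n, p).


Number of potential triangles: C(37, 3) = 7770.
Each occurs with probability p³ ≈ (0.216216)³ ≈ 1.01079897e-02.
By linearity: E[X] = C(37, 3)·p³ ≈ 7770 · 1.01079897e-02 ≈ 78.539080.
Here α = 1, so p = 8/n is exactly at the triangle threshold p ~ 1/n. Asymptotically E[X] → c³/6 = 8³/6 = 256/3 ≈ 85.333333, a bounded constant. In this regime the triangle count is asymptotically Poisson(c³/6).

E[X] ≈ 78.539080; in regime p = Θ(1/n^{1}) E[X] stays bounded (at the triangle threshold p ~ 1/n).


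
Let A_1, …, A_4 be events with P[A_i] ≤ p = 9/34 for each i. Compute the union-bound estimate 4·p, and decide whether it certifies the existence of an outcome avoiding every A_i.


Union bound: P[∪_{i=1}^{4} A_i] ≤ Σ_i P[A_i] ≤ 4·p = 4·(9/34) = 18/17.
Numerically: 18/17 ≈ 1.0588235.
Is 18/17 < 1? NO.
Since the bound 18/17 is ≥ 1, the union bound is uninformative here; it does NOT by itself certify existence.

4·p = 18/17 ≈ 1.0588235; existence NOT certified by the union bound.


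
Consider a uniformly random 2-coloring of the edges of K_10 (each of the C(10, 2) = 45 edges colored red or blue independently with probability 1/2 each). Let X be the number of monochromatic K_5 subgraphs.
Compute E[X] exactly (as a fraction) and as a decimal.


Let X = Σ_S X_S over the C(10, 5) = 252 subsets S of size 5, where X_S = 1 if the K_5 on S is monochromatic.
For a fixed S, the K_5 on S has C(5, 2) = 10 edges. P[all 10 edges red] = (1/2)^10, and likewise for blue, so P[monochromatic] = 2·(1/2)^10 = 2^{1 − 10} = 1/512.
By linearity of expectation: E[X] = C(10, 5) · 2^{1 − 10} = 252 · 1/512 = 63/128.
Numerically: E[X] ≈ 0.492.

E[X] = C(10,5)·2^(1−C(5,2)) = 63/128 ≈ 0.492.


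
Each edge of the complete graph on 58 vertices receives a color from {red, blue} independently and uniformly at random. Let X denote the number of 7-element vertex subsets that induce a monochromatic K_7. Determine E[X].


Let X = Σ_S X_S over the C(58, 7) = 300674088 subsets S of size 7, where X_S = 1 if the K_7 on S is monochromatic.
For a fixed S, the K_7 on S has C(7, 2) = 21 edges. P[all 21 edges red] = (1/2)^21, and likewise for blue, so P[monochromatic] = 2·(1/2)^21 = 2^{1 − 21} = 1/1048576.
By linearity: E[X] = C(58, 7) · 2^{1 − 21} = 300674088 · 1/1048576 = 37584261/131072.
Numerically: E[X] ≈ 286.74516.

E[X] = C(58,7)·2^(1−C(7,2)) = 37584261/131072 ≈ 286.74516.


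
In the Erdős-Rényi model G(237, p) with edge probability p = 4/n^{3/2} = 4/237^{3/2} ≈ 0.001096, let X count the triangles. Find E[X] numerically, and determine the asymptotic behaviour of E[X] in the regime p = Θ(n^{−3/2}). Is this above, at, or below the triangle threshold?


Number of potential triangles: C(237, 3) = 2190670.
Each occurs with probability p³ ≈ (0.001096)³ ≈ 1.317687e-09.
By linearity: E[X] = C(237, 3)·p³ ≈ 2190670 · 1.317687e-09 ≈ 0.0029.
Since α = 3/2 > 1, p = c/n^{3/2} = o(1/n) is below the triangle threshold p ~ 1/n. Asymptotically E[X] ~ (c³/6)·n^{3(1−α)} = (4³/6)·n^{-1.5} → 0, so by Markov's inequality G has no triangles w.h.p.

E[X] ≈ 0.0029; in regime p = Θ(1/n^{3/2}) E[X] tends to 0 (below the triangle threshold p ~ 1/n).


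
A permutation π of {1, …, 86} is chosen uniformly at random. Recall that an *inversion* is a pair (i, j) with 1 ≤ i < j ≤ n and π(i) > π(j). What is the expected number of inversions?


Write X = Σ X_I over the C(86, 2) = 3655 pairs i < j, with X_I the indicator of one inversion.
There are 3655 indicators.
For each fixed pair i < j, the values π(i) and π(j) are two distinct elements of {1, …, 86} in uniformly random order; by symmetry P[π(i) > π(j)] = 1/2.
By linearity: E[X] = 3655 · (1/2) = C(86, 2) · (1/2) = 3655/2 = 3655/2 ≈ 1827.50000.

E[X] = 3655/2 = 1827.50000.


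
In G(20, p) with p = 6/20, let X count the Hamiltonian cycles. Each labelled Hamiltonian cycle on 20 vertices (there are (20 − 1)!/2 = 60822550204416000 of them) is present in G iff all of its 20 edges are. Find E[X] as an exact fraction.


K_20 has (20 − 1)!/2 = 60822550204416000 labelled Hamiltonian cycles.
For each such Hamiltonian cycle H, let X_H = 1 if all 20 edges of H are present in G. Then P[X_H = 1] = p^{20} = (3/10)^{20} = 3486784401/100000000000000000000.
Summing the indicators: E[X] = Σ_H E[X_H] = 60822550204416000 · p^{20} = 60822550204416000 · 3486784401/100000000000000000000 = 51776152168407487821/24414062500000.
Numerically: E[X] ≈ 2.12075e+06.

E[X] = 60822550204416000 · (3/10)^{20} = 51776152168407487821/24414062500000 ≈ 2.12075e+06.


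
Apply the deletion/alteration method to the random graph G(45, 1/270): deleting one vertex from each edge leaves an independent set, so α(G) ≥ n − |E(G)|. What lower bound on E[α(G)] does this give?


E[|E(G)|] = C(45, 2)·p = 990 · (1/270) = 11/3.
E[α(G)] ≥ n − E[|E(G)|] = 45 − 11/3 = 124/3.
Numerically: ≈ 41.3333.
(This is only a lower bound; the true E[α(G)] may be larger.)

E[α(G)] ≥ 124/3 ≈ 41.3333.


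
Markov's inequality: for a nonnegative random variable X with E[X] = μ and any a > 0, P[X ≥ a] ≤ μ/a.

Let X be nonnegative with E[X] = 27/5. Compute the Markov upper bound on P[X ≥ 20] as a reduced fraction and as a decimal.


μ = E[X] = 27/5, a = 20.
Markov: P[X ≥ 20] ≤ μ/a = (27/5)/20 = 27/100.
Numerically: ≈ 0.2700.
(Since a = 20 > μ = 5.4000, the bound 27/100 is < 1 and informative.)

P[X ≥ 20] ≤ 27/100 ≈ 0.2700.


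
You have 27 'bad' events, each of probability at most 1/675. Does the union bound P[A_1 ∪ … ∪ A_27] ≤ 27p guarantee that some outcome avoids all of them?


Union bound: P[∪_{i=1}^{27} A_i] ≤ Σ_i P[A_i] ≤ 27·p = 27·(1/675) = 1/25.
Numerically: 1/25 ≈ 0.040000.
Is 1/25 < 1? YES.
Since P[∪ A_i] ≤ 1/25 < 1, the complement has P[∩ A_i^c] ≥ 1 − 1/25 = 24/25 > 0, so some outcome avoids every A_i.

27·p = 1/25 ≈ 0.040000; existence CERTIFIED by the union bound.


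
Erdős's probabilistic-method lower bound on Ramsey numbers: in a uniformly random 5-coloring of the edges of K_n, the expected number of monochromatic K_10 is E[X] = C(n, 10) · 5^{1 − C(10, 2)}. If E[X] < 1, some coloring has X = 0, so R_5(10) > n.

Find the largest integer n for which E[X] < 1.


We need C(n, 10) · 5^{1 − 45} < 1, i.e. C(n, 10) < 5^{45 − 1} = 5684341886080801486968994140625.
Check values of n near the boundary:
  n = 5386: C(5386, 10) = 5613966214234562222231428510561; 5613966214234562222231428510561 < 5684341886080801486968994140625? YES
  n = 5387: C(5387, 10) = 5624406917627224603154306376491; 5624406917627224603154306376491 < 5684341886080801486968994140625? YES
  n = 5388: C(5388, 10) = 5634865093375880654852250419586; 5634865093375880654852250419586 < 5684341886080801486968994140625? YES
  n = 5389: C(5389, 10) = 5645340767466558997768874792926; 5645340767466558997768874792926 < 5684341886080801486968994140625? YES
  n = 5390: C(5390, 10) = 5655833965919099070255434039753; 5655833965919099070255434039753 < 5684341886080801486968994140625? YES
  n = 5391: C(5391, 10) = 5666344714787188828795213697883; 5666344714787188828795213697883 < 5684341886080801486968994140625? YES
  n = 5392: C(5392, 10) = 5676873040158402483252283957448; 5676873040158402483252283957448 < 5684341886080801486968994140625? YES
  n = 5393: C(5393, 10) = 5687418968154238267170642278008; 5687418968154238267170642278008 < 5684341886080801486968994140625? NO
  n = 5394: C(5394, 10) = 5697982524930156243149785372878; 5697982524930156243149785372878 < 5684341886080801486968994140625? NO
The largest n with C(n, 10) < 5684341886080801486968994140625 is n = 5392 (where E[X] = 5676873040158402483252283957448/5684341886080801486968994140625 ≈ 0.9986861). Hence R_5(10) > 5392, i.e. R_5(10) ≥ 5393.

Largest n = 5392; hence R_5(10) > 5392.


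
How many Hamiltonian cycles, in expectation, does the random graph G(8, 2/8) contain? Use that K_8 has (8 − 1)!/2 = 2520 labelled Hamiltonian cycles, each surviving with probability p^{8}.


K_8 has (8 − 1)!/2 = 2520 labelled Hamiltonian cycles.
For each such Hamiltonian cycle H, let X_H = 1 if all 8 edges of H are present in G. Then P[X_H = 1] = p^{8} = (1/4)^{8} = 1/65536.
By linearity: E[X] = Σ_H E[X_H] = 2520 · p^{8} = 2520 · 1/65536 = 315/8192.
Numerically: E[X] ≈ 0.038452.

E[X] = 2520 · (1/4)^{8} = 315/8192 ≈ 0.038452.


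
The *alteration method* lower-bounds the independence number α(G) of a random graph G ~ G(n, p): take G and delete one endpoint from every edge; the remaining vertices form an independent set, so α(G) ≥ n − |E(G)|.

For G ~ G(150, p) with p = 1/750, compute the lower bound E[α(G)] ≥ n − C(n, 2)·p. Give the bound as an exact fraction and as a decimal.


E[|E(G)|] = C(150, 2)·p = 11175 · (1/750) = 149/10.
E[α(G)] ≥ n − E[|E(G)|] = 150 − 149/10 = 1351/10.
Numerically: ≈ 135.1000.
(This is only a lower bound; the true E[α(G)] may be larger.)

E[α(G)] ≥ 1351/10 ≈ 135.1000.


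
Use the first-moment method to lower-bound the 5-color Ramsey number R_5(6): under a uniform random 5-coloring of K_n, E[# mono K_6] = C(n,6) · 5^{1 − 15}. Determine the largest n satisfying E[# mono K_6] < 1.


We need C(n, 6) · 5^{1 − 15} < 1, i.e. C(n, 6) < 5^{15 − 1} = 6103515625.
Check values of n near the boundary:
  n = 126: C(126, 6) = 4925156775; 4925156775 < 6103515625? YES
  n = 127: C(127, 6) = 5169379425; 5169379425 < 6103515625? YES
  n = 128: C(128, 6) = 5423611200; 5423611200 < 6103515625? YES
  n = 129: C(129, 6) = 5688177600; 5688177600 < 6103515625? YES
  n = 130: C(130, 6) = 5963412000; 5963412000 < 6103515625? YES
  n = 131: C(131, 6) = 6249655776; 6249655776 < 6103515625? NO
The largest n with C(n, 6) < 6103515625 is n = 130 (where E[X] = 47707296/48828125 ≈ 0.9770454). Hence R_5(6) > 130, i.e. R_5(6) ≥ 131.

Largest n = 130; hence R_5(6) > 130.


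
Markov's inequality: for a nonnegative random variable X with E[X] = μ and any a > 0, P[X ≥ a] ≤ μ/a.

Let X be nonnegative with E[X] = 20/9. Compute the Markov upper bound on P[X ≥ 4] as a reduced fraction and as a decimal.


μ = E[X] = 20/9, a = 4.
Markov: P[X ≥ 4] ≤ μ/a = (20/9)/4 = 5/9.
Numerically: ≈ 0.55556.
(Since a = 4 > μ = 2.22222, the bound 5/9 is < 1 and informative.)

P[X ≥ 4] ≤ 5/9 ≈ 0.55556.


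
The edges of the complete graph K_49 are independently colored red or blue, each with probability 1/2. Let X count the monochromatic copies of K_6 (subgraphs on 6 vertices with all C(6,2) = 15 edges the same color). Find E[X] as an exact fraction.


Let X = Σ_S X_S over the C(49, 6) = 13983816 subsets S of size 6, where X_S = 1 if the K_6 on S is monochromatic.
For a fixed S, the K_6 on S has C(6, 2) = 15 edges. P[all 15 edges red] = (1/2)^15, and likewise for blue, so P[monochromatic] = 2·(1/2)^15 = 2^{1 − 15} = 1/16384.
By linearity of expectation: E[X] = C(49, 6) · 2^{1 − 15} = 13983816 · 1/16384 = 1747977/2048.
Numerically: E[X] ≈ 853.50439.

E[X] = C(49,6)·2^(1−C(6,2)) = 1747977/2048 ≈ 853.50439.


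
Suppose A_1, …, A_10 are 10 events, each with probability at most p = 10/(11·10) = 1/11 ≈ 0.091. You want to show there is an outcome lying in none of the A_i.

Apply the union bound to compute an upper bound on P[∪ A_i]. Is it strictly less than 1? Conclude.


Union bound: P[∪_{i=1}^{10} A_i] ≤ Σ_i P[A_i] ≤ 10·p = 10·(1/11) = 10/11.
Numerically: 10/11 ≈ 0.909.
Is 10/11 < 1? YES.
Since P[∪ A_i] ≤ 10/11 < 1, the complement has P[∩ A_i^c] ≥ 1 − 10/11 = 1/11 > 0, so some outcome avoids every A_i.

10·p = 10/11 ≈ 0.909; existence CERTIFIED by the union bound.


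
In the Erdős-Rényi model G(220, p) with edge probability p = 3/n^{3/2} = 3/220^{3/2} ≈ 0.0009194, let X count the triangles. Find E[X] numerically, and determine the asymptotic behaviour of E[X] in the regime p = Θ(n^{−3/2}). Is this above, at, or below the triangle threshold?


Number of potential triangles: C(220, 3) = 1750540.
Each occurs with probability p³ ≈ (0.0009194)³ ≈ 7.770728e-10.
By linearity: E[X] = C(220, 3)·p³ ≈ 1750540 · 7.770728e-10 ≈ 0.0014.
Since α = 3/2 > 1, p = c/n^{3/2} = o(1/n) is below the triangle threshold p ~ 1/n. Asymptotically E[X] ~ (c³/6)·n^{3(1−α)} = (3³/6)·n^{-1.5} → 0, so by Markov's inequality G has no triangles w.h.p.

E[X] ≈ 0.0014; in regime p = Θ(1/n^{3/2}) E[X] tends to 0 (below the triangle threshold p ~ 1/n).


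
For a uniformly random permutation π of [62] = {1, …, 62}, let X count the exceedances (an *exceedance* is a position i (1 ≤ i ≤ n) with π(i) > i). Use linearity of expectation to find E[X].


Write X = Σ_{i=1}^{62} X_i, where X_i = 1_{π(i) > i}.
For each fixed i, π(i) is uniform over {1, …, 62} (marginal of a uniform permutation), so P[π(i) > i] = (n − i)/n. Summing: Σ_{i=1}^{62} (n − i)/n = (0 + 1 + … + 61)/62 = 62(62 − 1)/(2·62) = (62 − 1)/2.
Hence E[X] = Σ_{i=1}^{62} (62 − i)/62 = 61/2 ≈ 30.50000.

E[X] = 61/2 = 30.50000.


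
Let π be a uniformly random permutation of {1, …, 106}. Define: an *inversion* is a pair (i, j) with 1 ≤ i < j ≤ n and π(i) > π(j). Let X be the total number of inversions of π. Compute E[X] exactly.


Write X = Σ X_I over the C(106, 2) = 5565 pairs i < j, with X_I the indicator of one inversion.
There are 5565 indicators.
For each fixed pair i < j, the values π(i) and π(j) are two distinct elements of {1, …, 106} in uniformly random order; by symmetry P[π(i) > π(j)] = 1/2.
By linearity: E[X] = 5565 · (1/2) = C(106, 2) · (1/2) = 5565/2 = 5565/2 ≈ 2782.5000.

E[X] = 5565/2 = 2782.5000.


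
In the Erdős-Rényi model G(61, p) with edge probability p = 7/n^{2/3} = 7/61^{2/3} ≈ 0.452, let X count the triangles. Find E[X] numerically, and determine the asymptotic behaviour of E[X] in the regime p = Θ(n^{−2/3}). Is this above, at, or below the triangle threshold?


Number of potential triangles: C(61, 3) = 35990.
Each occurs with probability p³ ≈ (0.452)³ ≈ 9.21795e-02.
By linearity: E[X] = C(61, 3)·p³ ≈ 35990 · 9.21795e-02 ≈ 3317.541.
Since α = 2/3 < 1, p = c/n^{2/3} ≫ 1/n is above the triangle threshold p ~ 1/n. Asymptotically E[X] ~ (c³/6)·n^{3(1−α)} = (7³/6)·n^{1} → ∞; triangles are abundant w.h.p.

E[X] ≈ 3317.541; in regime p = Θ(1/n^{2/3}) E[X] diverges (above the triangle threshold p ~ 1/n).


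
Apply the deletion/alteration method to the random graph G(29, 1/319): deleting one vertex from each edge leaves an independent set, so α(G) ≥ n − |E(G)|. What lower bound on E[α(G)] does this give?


E[|E(G)|] = C(29, 2)·p = 406 · (1/319) = 14/11.
E[α(G)] ≥ n − E[|E(G)|] = 29 − 14/11 = 305/11.
Numerically: ≈ 27.72727.
(This is only a lower bound; the true E[α(G)] may be larger.)

E[α(G)] ≥ 305/11 ≈ 27.72727.


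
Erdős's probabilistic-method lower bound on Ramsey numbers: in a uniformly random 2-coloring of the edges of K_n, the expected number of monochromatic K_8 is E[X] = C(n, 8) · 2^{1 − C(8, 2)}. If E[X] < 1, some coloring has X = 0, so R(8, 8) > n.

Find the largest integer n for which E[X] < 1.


We need C(n, 8) · 2^{1 − 28} < 1, i.e. C(n, 8) < 2^{28 − 1} = 134217728.
Check values of n near the boundary:
  n = 37: C(37, 8) = 38608020; 38608020 < 134217728? YES
  n = 38: C(38, 8) = 48903492; 48903492 < 134217728? YES
  n = 39: C(39, 8) = 61523748; 61523748 < 134217728? YES
  n = 40: C(40, 8) = 76904685; 76904685 < 134217728? YES
  n = 41: C(41, 8) = 95548245; 95548245 < 134217728? YES
  n = 42: C(42, 8) = 118030185; 118030185 < 134217728? YES
  n = 43: C(43, 8) = 145008513; 145008513 < 134217728? NO
The largest n with C(n, 8) < 134217728 is n = 42 (where E[X] = 118030185/134217728 ≈ 0.8794). Hence R(8, 8) > 42, i.e. R(8, 8) ≥ 43.

Largest n = 42; hence R(8, 8) > 42.


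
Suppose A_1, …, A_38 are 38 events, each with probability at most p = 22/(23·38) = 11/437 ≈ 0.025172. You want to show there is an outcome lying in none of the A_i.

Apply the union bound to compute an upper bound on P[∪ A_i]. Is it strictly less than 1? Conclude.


Union bound: P[∪_{i=1}^{38} A_i] ≤ Σ_i P[A_i] ≤ 38·p = 38·(11/437) = 22/23.
Numerically: 22/23 ≈ 0.956522.
Is 22/23 < 1? YES.
Since P[∪ A_i] ≤ 22/23 < 1, the complement has P[∩ A_i^c] ≥ 1 − 22/23 = 1/23 > 0, so some outcome avoids every A_i.

38·p = 22/23 ≈ 0.956522; existence CERTIFIED by the union bound.


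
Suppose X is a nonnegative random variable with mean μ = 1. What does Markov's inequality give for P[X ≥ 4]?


μ = E[X] = 1, a = 4.
Markov: P[X ≥ 4] ≤ μ/a = (1)/4 = 1/4.
Numerically: ≈ 0.250.
(Since a = 4 > μ = 1.000, the bound 1/4 is < 1 and informative.)

P[X ≥ 4] ≤ 1/4 ≈ 0.250.


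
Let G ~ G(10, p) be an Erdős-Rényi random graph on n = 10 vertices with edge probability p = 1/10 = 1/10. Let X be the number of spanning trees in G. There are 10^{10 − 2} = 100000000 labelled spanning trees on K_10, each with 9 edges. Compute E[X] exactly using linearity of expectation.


K_10 has 10^{10 − 2} = 100000000 labelled spanning trees.
For each such spanning tree H, let X_H = 1 if all 9 edges of H are present in G. Then P[X_H = 1] = p^{9} = (1/10)^{9} = 1/1000000000.
By linearity of expectation: E[X] = Σ_H E[X_H] = 100000000 · p^{9} = 100000000 · 1/1000000000 = 1/10.
Numerically: E[X] ≈ 0.1.

E[X] = 100000000 · (1/10)^{9} = 1/10 ≈ 0.1.


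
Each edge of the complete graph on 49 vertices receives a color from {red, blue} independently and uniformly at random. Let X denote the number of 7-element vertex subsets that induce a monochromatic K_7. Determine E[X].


Let X = Σ_S X_S over the C(49, 7) = 85900584 subsets S of size 7, where X_S = 1 if the K_7 on S is monochromatic.
For a fixed S, the K_7 on S has C(7, 2) = 21 edges. P[all 21 edges red] = (1/2)^21, and likewise for blue, so P[monochromatic] = 2·(1/2)^21 = 2^{1 − 21} = 1/1048576.
Summing: E[X] = C(49, 7) · 2^{1 − 21} = 85900584 · 1/1048576 = 10737573/131072.
Numerically: E[X] ≈ 81.92118.

E[X] = C(49,7)·2^(1−C(7,2)) = 10737573/131072 ≈ 81.92118.


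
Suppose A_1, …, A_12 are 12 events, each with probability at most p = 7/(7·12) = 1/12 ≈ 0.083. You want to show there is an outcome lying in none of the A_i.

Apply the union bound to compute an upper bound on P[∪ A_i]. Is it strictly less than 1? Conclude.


Union bound: P[∪_{i=1}^{12} A_i] ≤ Σ_i P[A_i] ≤ 12·p = 12·(1/12) = 1.
Numerically: 1 ≈ 1.000.
Is 1 < 1? NO.
Since the bound 1 is ≥ 1, the union bound is uninformative here; it does NOT by itself certify existence.

12·p = 1 ≈ 1.000; existence NOT certified by the union bound.


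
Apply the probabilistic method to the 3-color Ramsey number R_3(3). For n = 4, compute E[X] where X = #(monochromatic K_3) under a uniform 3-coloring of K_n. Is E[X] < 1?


E[X] = C(4, 3) · 3^{1 − 3} = 4 · 3^{−2} = 4/9.
As a reduced fraction: E[X] = 4/9 ≈ 0.4444444.
Is E[X] < 1? YES.
Since E[X] < 1, there exists a 3-coloring of K_{4} with no monochromatic K_3; hence R_3(3) > 4.

E[X] = 4/9 ≈ 0.4444444; E[X] < 1, so R_3(3) > 4.


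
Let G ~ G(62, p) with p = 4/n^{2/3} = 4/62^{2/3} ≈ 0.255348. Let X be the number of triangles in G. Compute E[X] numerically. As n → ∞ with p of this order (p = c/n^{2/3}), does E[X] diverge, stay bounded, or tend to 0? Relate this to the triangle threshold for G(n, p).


Number of potential triangles: C(62, 3) = 37820.
Each occurs with probability p³ ≈ (0.255348)³ ≈ 1.66493236e-02.
By linearity: E[X] = C(62, 3)·p³ ≈ 37820 · 1.66493236e-02 ≈ 629.677419.
Since α = 2/3 < 1, p = c/n^{2/3} ≫ 1/n is above the triangle threshold p ~ 1/n. Asymptotically E[X] ~ (c³/6)·n^{3(1−α)} = (4³/6)·n^{1} → ∞; triangles are abundant w.h.p.

E[X] ≈ 629.677419; in regime p = Θ(1/n^{2/3}) E[X] diverges (above the triangle threshold p ~ 1/n).


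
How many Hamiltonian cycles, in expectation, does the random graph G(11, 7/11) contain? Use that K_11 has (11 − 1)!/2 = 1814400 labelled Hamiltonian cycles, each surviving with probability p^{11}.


K_11 has (11 − 1)!/2 = 1814400 labelled Hamiltonian cycles.
For each such Hamiltonian cycle H, let X_H = 1 if all 11 edges of H are present in G. Then P[X_H = 1] = p^{11} = (7/11)^{11} = 1977326743/285311670611.
By linearity of expectation: E[X] = Σ_H E[X_H] = 1814400 · p^{11} = 1814400 · 1977326743/285311670611 = 3587661642499200/285311670611.
Numerically: E[X] ≈ 12575.

E[X] = 1814400 · (7/11)^{11} = 3587661642499200/285311670611 ≈ 12575.


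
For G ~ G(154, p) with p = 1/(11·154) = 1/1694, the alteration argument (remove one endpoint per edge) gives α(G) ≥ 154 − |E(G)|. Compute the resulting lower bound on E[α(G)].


E[|E(G)|] = C(154, 2)·p = 11781 · (1/1694) = 153/22.
E[α(G)] ≥ n − E[|E(G)|] = 154 − 153/22 = 3235/22.
Numerically: ≈ 147.04545.
(This is only a lower bound; the true E[α(G)] may be larger.)

E[α(G)] ≥ 3235/22 ≈ 147.04545.


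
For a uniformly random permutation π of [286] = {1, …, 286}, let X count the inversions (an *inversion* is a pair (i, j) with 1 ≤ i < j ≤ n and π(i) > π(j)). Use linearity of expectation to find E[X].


Write X = Σ X_I over the C(286, 2) = 40755 pairs i < j, with X_I the indicator of one inversion.
There are 40755 indicators.
For each fixed pair i < j, the values π(i) and π(j) are two distinct elements of {1, …, 286} in uniformly random order; by symmetry P[π(i) > π(j)] = 1/2.
By linearity: E[X] = 40755 · (1/2) = C(286, 2) · (1/2) = 40755/2 = 40755/2 ≈ 20377.500000.

E[X] = 40755/2 = 20377.500000.


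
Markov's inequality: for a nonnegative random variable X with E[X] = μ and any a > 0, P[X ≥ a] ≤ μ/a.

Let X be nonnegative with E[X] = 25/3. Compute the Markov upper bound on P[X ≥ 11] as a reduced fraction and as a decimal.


μ = E[X] = 25/3, a = 11.
Markov: P[X ≥ 11] ≤ μ/a = (25/3)/11 = 25/33.
Numerically: ≈ 0.758.
(Since a = 11 > μ = 8.333, the bound 25/33 is < 1 and informative.)

P[X ≥ 11] ≤ 25/33 ≈ 0.758.


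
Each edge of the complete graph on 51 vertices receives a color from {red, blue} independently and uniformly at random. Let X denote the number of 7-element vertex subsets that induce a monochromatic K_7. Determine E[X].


Let X = Σ_S X_S over the C(51, 7) = 115775100 subsets S of size 7, where X_S = 1 if the K_7 on S is monochromatic.
For a fixed S, the K_7 on S has C(7, 2) = 21 edges. P[all 21 edges red] = (1/2)^21, and likewise for blue, so P[monochromatic] = 2·(1/2)^21 = 2^{1 − 21} = 1/1048576.
By linearity of expectation: E[X] = C(51, 7) · 2^{1 − 21} = 115775100 · 1/1048576 = 28943775/262144.
Numerically: E[X] ≈ 110.4117.

E[X] = C(51,7)·2^(1−C(7,2)) = 28943775/262144 ≈ 110.4117.


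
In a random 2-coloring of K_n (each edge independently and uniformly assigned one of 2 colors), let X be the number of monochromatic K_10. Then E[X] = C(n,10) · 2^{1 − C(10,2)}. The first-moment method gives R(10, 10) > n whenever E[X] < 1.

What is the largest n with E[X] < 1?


We need C(n, 10) · 2^{1 − 45} < 1, i.e. C(n, 10) < 2^{45 − 1} = 17592186044416.
Check values of n near the boundary:
  n = 96: C(96, 10) = 11279926456656; 11279926456656 < 17592186044416? YES
  n = 97: C(97, 10) = 12576469727536; 12576469727536 < 17592186044416? YES
  n = 98: C(98, 10) = 14005614014756; 14005614014756 < 17592186044416? YES
  n = 99: C(99, 10) = 15579278510796; 15579278510796 < 17592186044416? YES
  n = 100: C(100, 10) = 17310309456440; 17310309456440 < 17592186044416? YES
  n = 101: C(101, 10) = 19212541264840; 19212541264840 < 17592186044416? NO
The largest n with C(n, 10) < 17592186044416 is n = 100 (where E[X] = 2163788682055/2199023255552 ≈ 0.9839772). Hence R(10, 10) > 100, i.e. R(10, 10) ≥ 101.

Largest n = 100; hence R(10, 10) > 100.


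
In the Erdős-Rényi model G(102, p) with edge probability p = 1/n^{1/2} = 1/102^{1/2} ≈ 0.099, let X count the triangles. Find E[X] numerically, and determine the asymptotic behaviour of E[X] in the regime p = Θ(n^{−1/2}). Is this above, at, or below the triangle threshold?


Number of potential triangles: C(102, 3) = 171700.
Each occurs with probability p³ ≈ (0.099)³ ≈ 9.70733e-04.
By linearity: E[X] = C(102, 3)·p³ ≈ 171700 · 9.70733e-04 ≈ 166.675.
Since α = 1/2 < 1, p = c/n^{1/2} ≫ 1/n is above the triangle threshold p ~ 1/n. Asymptotically E[X] ~ (c³/6)·n^{3(1−α)} = (1³/6)·n^{1.5} → ∞; triangles are abundant w.h.p.

E[X] ≈ 166.675; in regime p = Θ(1/n^{1/2}) E[X] diverges (above the triangle threshold p ~ 1/n).


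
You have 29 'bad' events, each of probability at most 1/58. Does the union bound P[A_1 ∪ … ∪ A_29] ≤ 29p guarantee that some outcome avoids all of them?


Union bound: P[∪_{i=1}^{29} A_i] ≤ Σ_i P[A_i] ≤ 29·p = 29·(1/58) = 1/2.
Numerically: 1/2 ≈ 0.5000000.
Is 1/2 < 1? YES.
Since P[∪ A_i] ≤ 1/2 < 1, the complement has P[∩ A_i^c] ≥ 1 − 1/2 = 1/2 > 0, so some outcome avoids every A_i.

29·p = 1/2 ≈ 0.5000000; existence CERTIFIED by the union bound.


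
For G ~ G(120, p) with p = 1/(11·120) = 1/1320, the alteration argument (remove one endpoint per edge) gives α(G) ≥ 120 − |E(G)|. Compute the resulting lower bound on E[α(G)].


E[|E(G)|] = C(120, 2)·p = 7140 · (1/1320) = 119/22.
E[α(G)] ≥ n − E[|E(G)|] = 120 − 119/22 = 2521/22.
Numerically: ≈ 114.590909.
(This is only a lower bound; the true E[α(G)] may be larger.)

E[α(G)] ≥ 2521/22 ≈ 114.590909.


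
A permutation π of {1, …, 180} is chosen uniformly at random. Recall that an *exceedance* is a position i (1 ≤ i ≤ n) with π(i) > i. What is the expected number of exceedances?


Write X = Σ_{i=1}^{180} X_i, where X_i = 1_{π(i) > i}.
For each fixed i, π(i) is uniform over {1, …, 180} (marginal of a uniform permutation), so P[π(i) > i] = (n − i)/n. Summing: Σ_{i=1}^{180} (n − i)/n = (0 + 1 + … + 179)/180 = 180(180 − 1)/(2·180) = (180 − 1)/2.
Hence E[X] = Σ_{i=1}^{180} (180 − i)/180 = 179/2 ≈ 89.500.

E[X] = 179/2 = 89.500.


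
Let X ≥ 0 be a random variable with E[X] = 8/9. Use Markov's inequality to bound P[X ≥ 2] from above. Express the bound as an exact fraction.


μ = E[X] = 8/9, a = 2.
Markov: P[X ≥ 2] ≤ μ/a = (8/9)/2 = 4/9.
Numerically: ≈ 0.444.
(Since a = 2 > μ = 0.889, the bound 4/9 is < 1 and informative.)

P[X ≥ 2] ≤ 4/9 ≈ 0.444.


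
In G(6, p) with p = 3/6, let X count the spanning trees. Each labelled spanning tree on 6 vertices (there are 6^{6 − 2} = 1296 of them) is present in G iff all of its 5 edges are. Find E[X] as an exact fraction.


K_6 has 6^{6 − 2} = 1296 labelled spanning trees.
For each such spanning tree H, let X_H = 1 if all 5 edges of H are present in G. Then P[X_H = 1] = p^{5} = (1/2)^{5} = 1/32.
By linearity of expectation: E[X] = Σ_H E[X_H] = 1296 · p^{5} = 1296 · 1/32 = 81/2.
Numerically: E[X] ≈ 40.5.

E[X] = 1296 · (1/2)^{5} = 81/2 ≈ 40.5.


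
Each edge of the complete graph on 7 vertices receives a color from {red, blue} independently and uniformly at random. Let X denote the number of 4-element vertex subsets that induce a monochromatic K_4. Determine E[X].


Let X = Σ_S X_S over the C(7, 4) = 35 subsets S of size 4, where X_S = 1 if the K_4 on S is monochromatic.
For a fixed S, the K_4 on S has C(4, 2) = 6 edges. P[all 6 edges red] = (1/2)^6, and likewise for blue, so P[monochromatic] = 2·(1/2)^6 = 2^{1 − 6} = 1/32.
By linearity of expectation: E[X] = C(7, 4) · 2^{1 − 6} = 35 · 1/32 = 35/32.
Numerically: E[X] ≈ 1.093750.

E[X] = C(7,4)·2^(1−C(4,2)) = 35/32 ≈ 1.093750.
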